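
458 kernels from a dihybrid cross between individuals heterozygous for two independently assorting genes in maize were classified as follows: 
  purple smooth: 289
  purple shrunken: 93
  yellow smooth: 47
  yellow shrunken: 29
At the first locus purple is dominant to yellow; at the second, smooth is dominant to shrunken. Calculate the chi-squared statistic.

22.016

A dihybrid F₂ with independent assortment and complete dominance at both loci gives a 9:3:3:1 phenotypic ratio.
Expected counts for N = 458 under a 9:3:3:1 ratio (total parts = 16):
  purple smooth: 458 × 9/16 = 257.625
  purple shrunken: 458 × 3/16 = 85.875
  yellow smooth: 458 × 3/16 = 85.875
  yellow shrunken: 458 × 1/16 = 28.625
χ² = Σ (O − E)² / E
  purple smooth: (289 − 257.625)² / 257.625 = 3.8210
  purple shrunken: (93 − 85.875)² / 85.875 = 0.5912
  yellow smooth: (47 − 85.875)² / 85.875 = 17.5984
  yellow shrunken: (29 − 28.625)² / 28.625 = 0.0049
χ² = 3.8210 + 0.5912 + 17.5984 + 0.0049 = 22.0155 ≈ 22.016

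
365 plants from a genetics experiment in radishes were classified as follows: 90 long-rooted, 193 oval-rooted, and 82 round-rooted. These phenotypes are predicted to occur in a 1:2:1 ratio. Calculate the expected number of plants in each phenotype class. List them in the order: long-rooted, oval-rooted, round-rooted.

Expected counts for N = 365 under a 1:2:1 ratio (total parts = 4):
  long-rooted: 365 × 1/4 = 91.25
  oval-rooted: 365 × 2/4 = 182.5
  round-rooted: 365 × 1/4 = 91.25

91.25, 182.5, 91.25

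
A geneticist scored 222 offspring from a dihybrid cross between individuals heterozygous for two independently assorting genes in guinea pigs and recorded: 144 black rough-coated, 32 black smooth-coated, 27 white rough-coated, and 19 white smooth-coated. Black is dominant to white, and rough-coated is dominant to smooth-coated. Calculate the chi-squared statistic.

A dihybrid F₂ with independent assortment and complete dominance at both loci gives a 9:3:3:1 phenotypic ratio.
The 9:3:3:1 ratio has 16 parts, so with N = 222 the expected counts are:
  black rough-coated: 222 × 9/16 = 124.875
  black smooth-coated: 222 × 3/16 = 41.625
  white rough-coated: 222 × 3/16 = 41.625
  white smooth-coated: 222 × 1/16 = 13.875
χ² = Σ (O − E)² / E
  black rough-coated: (144 − 124.875)² / 124.875 = 2.9291
  black smooth-coated: (32 − 41.625)² / 41.625 = 2.2256
  white rough-coated: (27 − 41.625)² / 41.625 = 5.1385
  white smooth-coated: (19 − 13.875)² / 13.875 = 1.8930
χ² = 2.9291 + 2.2256 + 5.1385 + 1.8930 = 12.1862 ≈ 12.186

12.186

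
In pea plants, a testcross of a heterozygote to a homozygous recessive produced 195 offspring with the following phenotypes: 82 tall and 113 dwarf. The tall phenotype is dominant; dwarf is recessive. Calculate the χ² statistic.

4.928

A testcross of a heterozygote (Aa × aa) gives a 1:1 phenotypic ratio.
The 1:1 ratio has 2 parts, so with N = 195 the expected counts are:
  tall: 195 × 1/2 = 97.5
  dwarf: 195 × 1/2 = 97.5
χ² = Σ (O − E)² / E
  tall: (82 − 97.5)² / 97.5 = 2.4641
  dwarf: (113 − 97.5)² / 97.5 = 2.4641
χ² = 2.4641 + 2.4641 = 4.9282 ≈ 4.928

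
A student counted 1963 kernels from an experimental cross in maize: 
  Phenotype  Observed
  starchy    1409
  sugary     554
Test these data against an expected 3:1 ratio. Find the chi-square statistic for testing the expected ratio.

The 3:1 ratio has 4 parts, so with N = 1963 the expected counts are:
  starchy: 1963 × 3/4 = 1472.25
  sugary: 1963 × 1/4 = 490.75
χ² = Σ (O − E)² / E
  starchy: (1409 − 1472.25)² / 1472.25 = 2.7173
  sugary: (554 − 490.75)² / 490.75 = 8.1519
χ² = 2.7173 + 8.1519 = 10.8692 ≈ 10.869

10.869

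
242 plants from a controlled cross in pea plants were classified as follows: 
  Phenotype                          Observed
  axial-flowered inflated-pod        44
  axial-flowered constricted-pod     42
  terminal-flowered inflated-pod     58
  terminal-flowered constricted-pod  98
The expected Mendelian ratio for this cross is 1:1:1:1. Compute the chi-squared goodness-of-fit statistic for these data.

Under the 1:1:1:1 hypothesis (Σ ratio = 4, N = 242):
  axial-flowered inflated-pod: 242 × 1/4 = 60.5
  axial-flowered constricted-pod: 242 × 1/4 = 60.5
  terminal-flowered inflated-pod: 242 × 1/4 = 60.5
  terminal-flowered constricted-pod: 242 × 1/4 = 60.5
χ² = Σ (O − E)² / E
  axial-flowered inflated-pod: (44 − 60.5)² / 60.5 = 4.5000
  axial-flowered constricted-pod: (42 − 60.5)² / 60.5 = 5.6570
  terminal-flowered inflated-pod: (58 − 60.5)² / 60.5 = 0.1033
  terminal-flowered constricted-pod: (98 − 60.5)² / 60.5 = 23.2438
χ² = 4.5000 + 5.6570 + 0.1033 + 23.2438 = 33.5041 ≈ 33.504

33.504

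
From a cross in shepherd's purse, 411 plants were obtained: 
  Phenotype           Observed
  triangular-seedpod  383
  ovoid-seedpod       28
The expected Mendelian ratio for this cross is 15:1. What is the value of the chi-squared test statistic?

Under the 15:1 hypothesis (Σ ratio = 16, N = 411):
  triangular-seedpod: 411 × 15/16 = 385.3125
  ovoid-seedpod: 411 × 1/16 = 25.6875
χ² = Σ (O − E)² / E
  triangular-seedpod: (383 − 385.3125)² / 385.3125 = 0.0139
  ovoid-seedpod: (28 − 25.6875)² / 25.6875 = 0.2082
χ² = 0.0139 + 0.2082 = 0.2221 ≈ 0.222

0.222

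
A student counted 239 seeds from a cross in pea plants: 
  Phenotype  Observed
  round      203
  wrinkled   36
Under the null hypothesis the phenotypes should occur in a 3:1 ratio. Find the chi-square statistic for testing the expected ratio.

12.587

Total ratio parts = 4. Expected numbers out of 239:
  round: 239 × 3/4 = 179.25
  wrinkled: 239 × 1/4 = 59.75
χ² = Σ (O − E)² / E
  round: (203 − 179.25)² / 179.25 = 3.1468
  wrinkled: (36 − 59.75)² / 59.75 = 9.4404
χ² = 3.1468 + 9.4404 = 12.5872 ≈ 12.587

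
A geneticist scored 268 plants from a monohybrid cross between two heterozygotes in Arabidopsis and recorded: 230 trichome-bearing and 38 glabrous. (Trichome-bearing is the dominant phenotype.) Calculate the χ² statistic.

16.736

For a monohybrid cross between heterozygotes with complete dominance, the expected phenotypic ratio is 3:1.
Under the 3:1 hypothesis (Σ ratio = 4, N = 268):
  trichome-bearing: 268 × 3/4 = 201
  glabrous: 268 × 1/4 = 67
χ² = Σ (O − E)² / E
  trichome-bearing: (230 − 201)² / 201 = 4.1841
  glabrous: (38 − 67)² / 67 = 12.5522
χ² = 4.1841 + 12.5522 = 16.7363 ≈ 16.736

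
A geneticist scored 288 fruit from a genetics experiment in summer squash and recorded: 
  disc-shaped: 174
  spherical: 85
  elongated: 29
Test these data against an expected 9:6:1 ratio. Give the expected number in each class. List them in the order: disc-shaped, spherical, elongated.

The 9:6:1 ratio has 16 parts, so with N = 288 the expected counts are:
  disc-shaped: 288 × 9/16 = 162
  spherical: 288 × 6/16 = 108
  elongated: 288 × 1/16 = 18

162, 108, 18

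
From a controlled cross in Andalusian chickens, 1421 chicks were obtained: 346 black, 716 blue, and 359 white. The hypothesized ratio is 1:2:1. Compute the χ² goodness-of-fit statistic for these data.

The 1:2:1 ratio has 4 parts, so with N = 1421 the expected counts are:
  black: 1421 × 1/4 = 355.25
  blue: 1421 × 2/4 = 710.5
  white: 1421 × 1/4 = 355.25
χ² = Σ (O − E)² / E
  black: (346 − 355.25)² / 355.25 = 0.2409
  blue: (716 − 710.5)² / 710.5 = 0.0426
  white: (359 − 355.25)² / 355.25 = 0.0396
χ² = 0.2409 + 0.0426 + 0.0396 = 0.3231 ≈ 0.323

0.323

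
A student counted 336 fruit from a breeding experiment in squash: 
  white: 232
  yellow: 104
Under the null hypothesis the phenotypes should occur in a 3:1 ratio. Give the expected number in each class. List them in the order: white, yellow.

252, 84

Expected counts for N = 336 under a 3:1 ratio (total parts = 4):
  white: 336 × 3/4 = 252
  yellow: 336 × 1/4 = 84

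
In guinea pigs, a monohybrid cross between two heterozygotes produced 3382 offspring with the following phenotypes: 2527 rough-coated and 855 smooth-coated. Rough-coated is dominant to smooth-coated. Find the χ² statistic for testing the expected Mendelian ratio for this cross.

For a monohybrid cross between heterozygotes with complete dominance, the expected phenotypic ratio is 3:1.
Total ratio parts = 4. Expected numbers out of 3382:
  rough-coated: 3382 × 3/4 = 2536.5
  smooth-coated: 3382 × 1/4 = 845.5
χ² = Σ (O − E)² / E
  rough-coated: (2527 − 2536.5)² / 2536.5 = 0.0356
  smooth-coated: (855 − 845.5)² / 845.5 = 0.1067
χ² = 0.0356 + 0.1067 = 0.1423 ≈ 0.142

0.142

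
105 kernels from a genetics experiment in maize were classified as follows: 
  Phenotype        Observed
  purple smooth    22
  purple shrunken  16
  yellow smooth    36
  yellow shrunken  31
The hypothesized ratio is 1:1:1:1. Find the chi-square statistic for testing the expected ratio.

The 1:1:1:1 ratio has 4 parts, so with N = 105 the expected counts are:
  purple smooth: 105 × 1/4 = 26.25
  purple shrunken: 105 × 1/4 = 26.25
  yellow smooth: 105 × 1/4 = 26.25
  yellow shrunken: 105 × 1/4 = 26.25
χ² = Σ (O − E)² / E
  purple smooth: (22 − 26.25)² / 26.25 = 0.6881
  purple shrunken: (16 − 26.25)² / 26.25 = 4.0024
  yellow smooth: (36 − 26.25)² / 26.25 = 3.6214
  yellow shrunken: (31 − 26.25)² / 26.25 = 0.8595
χ² = 0.6881 + 4.0024 + 3.6214 + 0.8595 = 9.1714 ≈ 9.171

9.171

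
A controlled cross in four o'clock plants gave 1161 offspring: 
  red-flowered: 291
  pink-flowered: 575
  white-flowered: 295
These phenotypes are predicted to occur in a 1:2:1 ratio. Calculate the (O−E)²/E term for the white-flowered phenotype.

Under the 1:2:1 hypothesis (Σ ratio = 4, N = 1161):
  red-flowered: 1161 × 1/4 = 290.25
  pink-flowered: 1161 × 2/4 = 580.5
  white-flowered: 1161 × 1/4 = 290.25
Contribution of white-flowered: (295 − 290.25)² / 290.25 = 0.0777

0.078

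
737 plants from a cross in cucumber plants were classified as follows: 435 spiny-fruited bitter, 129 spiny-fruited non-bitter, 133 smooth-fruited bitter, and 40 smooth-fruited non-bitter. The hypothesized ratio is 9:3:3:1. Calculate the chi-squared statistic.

Under the 9:3:3:1 hypothesis (Σ ratio = 16, N = 737):
  spiny-fruited bitter: 737 × 9/16 = 414.5625
  spiny-fruited non-bitter: 737 × 3/16 = 138.1875
  smooth-fruited bitter: 737 × 3/16 = 138.1875
  smooth-fruited non-bitter: 737 × 1/16 = 46.0625
χ² = Σ (O − E)² / E
  spiny-fruited bitter: (435 − 414.5625)² / 414.5625 = 1.0075
  spiny-fruited non-bitter: (129 − 138.1875)² / 138.1875 = 0.6108
  smooth-fruited bitter: (133 − 138.1875)² / 138.1875 = 0.1947
  smooth-fruited non-bitter: (40 − 46.0625)² / 46.0625 = 0.7979
χ² = 1.0075 + 0.6108 + 0.1947 + 0.7979 = 2.6109 ≈ 2.611

2.611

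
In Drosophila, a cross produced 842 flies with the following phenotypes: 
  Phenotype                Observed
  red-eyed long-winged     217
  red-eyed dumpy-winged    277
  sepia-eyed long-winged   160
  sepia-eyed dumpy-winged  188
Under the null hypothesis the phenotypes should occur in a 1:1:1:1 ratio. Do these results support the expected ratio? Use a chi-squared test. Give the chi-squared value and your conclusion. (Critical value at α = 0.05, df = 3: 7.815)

Under the 1:1:1:1 hypothesis (Σ ratio = 4, N = 842):
  red-eyed long-winged: 842 × 1/4 = 210.5
  red-eyed dumpy-winged: 842 × 1/4 = 210.5
  sepia-eyed long-winged: 842 × 1/4 = 210.5
  sepia-eyed dumpy-winged: 842 × 1/4 = 210.5
χ² = Σ (O − E)² / E
  red-eyed long-winged: (217 − 210.5)² / 210.5 = 0.2007
  red-eyed dumpy-winged: (277 − 210.5)² / 210.5 = 21.0083
  sepia-eyed long-winged: (160 − 210.5)² / 210.5 = 12.1152
  sepia-eyed dumpy-winged: (188 − 210.5)² / 210.5 = 2.4050
χ² = 0.2007 + 21.0083 + 12.1152 + 2.4050 = 35.7292 ≈ 35.729
Degrees of freedom = 4 − 1 = 3; critical value at α = 0.05 is 7.815.
Since 35.729 > 7.815, we reject the null hypothesis — the data do not fit the 1:1:1:1 ratio.

35.729; not consistent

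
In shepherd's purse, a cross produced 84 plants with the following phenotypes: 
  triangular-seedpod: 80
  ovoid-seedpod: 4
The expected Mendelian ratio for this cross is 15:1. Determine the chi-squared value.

Expected counts for N = 84 under a 15:1 ratio (total parts = 16):
  triangular-seedpod: 84 × 15/16 = 78.75
  ovoid-seedpod: 84 × 1/16 = 5.25
χ² = Σ (O − E)² / E
  triangular-seedpod: (80 − 78.75)² / 78.75 = 0.0198
  ovoid-seedpod: (4 − 5.25)² / 5.25 = 0.2976
χ² = 0.0198 + 0.2976 = 0.3174 ≈ 0.317

0.317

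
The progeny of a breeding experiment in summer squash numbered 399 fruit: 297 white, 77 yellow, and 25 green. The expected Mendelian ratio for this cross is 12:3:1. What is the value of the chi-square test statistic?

The 12:3:1 ratio has 16 parts, so with N = 399 the expected counts are:
  white: 399 × 12/16 = 299.25
  yellow: 399 × 3/16 = 74.8125
  green: 399 × 1/16 = 24.9375
χ² = Σ (O − E)² / E
  white: (297 − 299.25)² / 299.25 = 0.0169
  yellow: (77 − 74.8125)² / 74.8125 = 0.0640
  green: (25 − 24.9375)² / 24.9375 = 0.0002
χ² = 0.0169 + 0.0640 + 0.0002 = 0.0811 ≈ 0.081

0.081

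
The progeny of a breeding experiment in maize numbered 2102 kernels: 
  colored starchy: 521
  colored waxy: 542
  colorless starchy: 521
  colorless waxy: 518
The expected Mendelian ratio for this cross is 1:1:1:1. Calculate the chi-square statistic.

0.702

Total ratio parts = 4. Expected numbers out of 2102:
  colored starchy: 2102 × 1/4 = 525.5
  colored waxy: 2102 × 1/4 = 525.5
  colorless starchy: 2102 × 1/4 = 525.5
  colorless waxy: 2102 × 1/4 = 525.5
χ² = Σ (O − E)² / E
  colored starchy: (521 − 525.5)² / 525.5 = 0.0385
  colored waxy: (542 − 525.5)² / 525.5 = 0.5181
  colorless starchy: (521 − 525.5)² / 525.5 = 0.0385
  colorless waxy: (518 − 525.5)² / 525.5 = 0.1070
χ² = 0.0385 + 0.5181 + 0.0385 + 0.1070 = 0.7021 ≈ 0.702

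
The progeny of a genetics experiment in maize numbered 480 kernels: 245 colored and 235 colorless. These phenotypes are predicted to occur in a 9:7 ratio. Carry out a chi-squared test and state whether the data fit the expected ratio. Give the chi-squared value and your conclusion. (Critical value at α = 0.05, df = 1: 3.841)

5.291; not consistent

Total ratio parts = 16. Expected numbers out of 480:
  colored: 480 × 9/16 = 270
  colorless: 480 × 7/16 = 210
χ² = Σ (O − E)² / E
  colored: (245 − 270)² / 270 = 2.3148
  colorless: (235 − 210)² / 210 = 2.9762
χ² = 2.3148 + 2.9762 = 5.291
Degrees of freedom = 2 − 1 = 1; critical value at α = 0.05 is 3.841.
Since 5.291 > 3.841, we reject the null hypothesis — the data do not fit the 9:7 ratio.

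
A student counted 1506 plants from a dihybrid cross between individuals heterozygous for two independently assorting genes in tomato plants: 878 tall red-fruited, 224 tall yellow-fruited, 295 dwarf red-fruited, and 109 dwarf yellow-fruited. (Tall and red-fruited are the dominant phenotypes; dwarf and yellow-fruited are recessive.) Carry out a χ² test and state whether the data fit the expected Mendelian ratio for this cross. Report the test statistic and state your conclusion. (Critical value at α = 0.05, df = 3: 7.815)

A dihybrid F₂ with independent assortment and complete dominance at both loci gives a 9:3:3:1 phenotypic ratio.
Under the 9:3:3:1 hypothesis (Σ ratio = 16, N = 1506):
  tall red-fruited: 1506 × 9/16 = 847.125
  tall yellow-fruited: 1506 × 3/16 = 282.375
  dwarf red-fruited: 1506 × 3/16 = 282.375
  dwarf yellow-fruited: 1506 × 1/16 = 94.125
χ² = Σ (O − E)² / E
  tall red-fruited: (878 − 847.125)² / 847.125 = 1.1253
  tall yellow-fruited: (224 − 282.375)² / 282.375 = 12.0678
  dwarf red-fruited: (295 − 282.375)² / 282.375 = 0.5645
  dwarf yellow-fruited: (109 − 94.125)² / 94.125 = 2.3508
χ² = 1.1253 + 12.0678 + 0.5645 + 2.3508 = 16.1084 ≈ 16.108
Degrees of freedom = 4 − 1 = 3; critical value at α = 0.05 is 7.815.
Since 16.108 > 7.815, we reject the null hypothesis — the data do not fit the 9:3:3:1 ratio.

16.108; not consistent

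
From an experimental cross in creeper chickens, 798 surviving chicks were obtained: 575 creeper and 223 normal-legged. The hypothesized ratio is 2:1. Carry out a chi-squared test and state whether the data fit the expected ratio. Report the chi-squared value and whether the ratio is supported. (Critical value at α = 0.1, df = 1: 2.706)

10.427; not consistent

The 2:1 ratio has 3 parts, so with N = 798 the expected counts are:
  creeper: 798 × 2/3 = 532
  normal-legged: 798 × 1/3 = 266
χ² = Σ (O − E)² / E
  creeper: (575 − 532)² / 532 = 3.4756
  normal-legged: (223 − 266)² / 266 = 6.9511
χ² = 3.4756 + 6.9511 = 10.4267 ≈ 10.427
Degrees of freedom = 2 − 1 = 1; critical value at α = 0.1 is 2.706.
Since 10.427 > 2.706, we reject the null hypothesis — the data do not fit the 2:1 ratio.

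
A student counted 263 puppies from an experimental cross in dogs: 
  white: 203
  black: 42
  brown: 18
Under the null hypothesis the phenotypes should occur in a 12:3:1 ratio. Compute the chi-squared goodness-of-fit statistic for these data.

Total ratio parts = 16. Expected numbers out of 263:
  white: 263 × 12/16 = 197.25
  black: 263 × 3/16 = 49.3125
  brown: 263 × 1/16 = 16.4375
χ² = Σ (O − E)² / E
  white: (203 − 197.25)² / 197.25 = 0.1676
  black: (42 − 49.3125)² / 49.3125 = 1.0844
  brown: (18 − 16.4375)² / 16.4375 = 0.1485
χ² = 0.1676 + 1.0844 + 0.1485 = 1.4005 ≈ 1.401

1.401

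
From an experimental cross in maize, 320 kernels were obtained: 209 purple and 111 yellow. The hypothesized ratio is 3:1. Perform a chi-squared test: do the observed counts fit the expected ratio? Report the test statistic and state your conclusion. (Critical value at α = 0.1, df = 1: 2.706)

Under the 3:1 hypothesis (Σ ratio = 4, N = 320):
  purple: 320 × 3/4 = 240
  yellow: 320 × 1/4 = 80
χ² = Σ (O − E)² / E
  purple: (209 − 240)² / 240 = 4.0042
  yellow: (111 − 80)² / 80 = 12.0125
χ² = 4.0042 + 12.0125 = 16.0167 ≈ 16.017
Degrees of freedom = 2 − 1 = 1; critical value at α = 0.1 is 2.706.
Since 16.017 > 2.706, we reject the null hypothesis — the data do not fit the 3:1 ratio.

16.017; not consistent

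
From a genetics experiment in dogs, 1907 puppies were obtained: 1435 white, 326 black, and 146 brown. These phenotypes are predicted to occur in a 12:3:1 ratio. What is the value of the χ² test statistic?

8.834

Under the 12:3:1 hypothesis (Σ ratio = 16, N = 1907):
  white: 1907 × 12/16 = 1430.25
  black: 1907 × 3/16 = 357.5625
  brown: 1907 × 1/16 = 119.1875
χ² = Σ (O − E)² / E
  white: (1435 − 1430.25)² / 1430.25 = 0.0158
  black: (326 − 357.5625)² / 357.5625 = 2.7861
  brown: (146 − 119.1875)² / 119.1875 = 6.0318
χ² = 0.0158 + 2.7861 + 6.0318 = 8.8337 ≈ 8.834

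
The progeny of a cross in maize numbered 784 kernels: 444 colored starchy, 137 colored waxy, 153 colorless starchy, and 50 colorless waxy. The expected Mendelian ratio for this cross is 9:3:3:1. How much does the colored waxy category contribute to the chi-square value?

Under the 9:3:3:1 hypothesis (Σ ratio = 16, N = 784):
  colored starchy: 784 × 9/16 = 441
  colored waxy: 784 × 3/16 = 147
  colorless starchy: 784 × 3/16 = 147
  colorless waxy: 784 × 1/16 = 49
Contribution of colored waxy: (137 − 147)² / 147 = 0.6803

0.680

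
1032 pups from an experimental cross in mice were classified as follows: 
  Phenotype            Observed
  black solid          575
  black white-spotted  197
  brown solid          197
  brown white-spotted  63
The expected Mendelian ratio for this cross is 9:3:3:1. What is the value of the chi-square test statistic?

0.214

The 9:3:3:1 ratio has 16 parts, so with N = 1032 the expected counts are:
  black solid: 1032 × 9/16 = 580.5
  black white-spotted: 1032 × 3/16 = 193.5
  brown solid: 1032 × 3/16 = 193.5
  brown white-spotted: 1032 × 1/16 = 64.5
χ² = Σ (O − E)² / E
  black solid: (575 − 580.5)² / 580.5 = 0.0521
  black white-spotted: (197 − 193.5)² / 193.5 = 0.0633
  brown solid: (197 − 193.5)² / 193.5 = 0.0633
  brown white-spotted: (63 − 64.5)² / 64.5 = 0.0349
χ² = 0.0521 + 0.0633 + 0.0633 + 0.0349 = 0.2136 ≈ 0.214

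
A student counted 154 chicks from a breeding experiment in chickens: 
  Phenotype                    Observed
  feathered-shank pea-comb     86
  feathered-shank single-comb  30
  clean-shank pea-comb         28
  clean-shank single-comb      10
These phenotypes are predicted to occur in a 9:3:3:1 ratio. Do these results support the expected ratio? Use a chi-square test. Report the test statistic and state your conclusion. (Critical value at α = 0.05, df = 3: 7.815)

0.089; consistent

Expected counts for N = 154 under a 9:3:3:1 ratio (total parts = 16):
  feathered-shank pea-comb: 154 × 9/16 = 86.625
  feathered-shank single-comb: 154 × 3/16 = 28.875
  clean-shank pea-comb: 154 × 3/16 = 28.875
  clean-shank single-comb: 154 × 1/16 = 9.625
χ² = Σ (O − E)² / E
  feathered-shank pea-comb: (86 − 86.625)² / 86.625 = 0.0045
  feathered-shank single-comb: (30 − 28.875)² / 28.875 = 0.0438
  clean-shank pea-comb: (28 − 28.875)² / 28.875 = 0.0265
  clean-shank single-comb: (10 − 9.625)² / 9.625 = 0.0146
χ² = 0.0045 + 0.0438 + 0.0265 + 0.0146 = 0.0894 ≈ 0.089
Degrees of freedom = 4 − 1 = 3; critical value at α = 0.05 is 7.815.
Since 0.089 < 7.815, we fail to reject the null hypothesis — the data are consistent with the 9:3:3:1 ratio.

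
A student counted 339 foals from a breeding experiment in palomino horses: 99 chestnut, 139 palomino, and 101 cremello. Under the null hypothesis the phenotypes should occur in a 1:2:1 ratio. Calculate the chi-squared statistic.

Expected counts for N = 339 under a 1:2:1 ratio (total parts = 4):
  chestnut: 339 × 1/4 = 84.75
  palomino: 339 × 2/4 = 169.5
  cremello: 339 × 1/4 = 84.75
χ² = Σ (O − E)² / E
  chestnut: (99 − 84.75)² / 84.75 = 2.3960
  palomino: (139 − 169.5)² / 169.5 = 5.4882
  cremello: (101 − 84.75)² / 84.75 = 3.1158
χ² = 2.3960 + 5.4882 + 3.1158 = 11.000

11.000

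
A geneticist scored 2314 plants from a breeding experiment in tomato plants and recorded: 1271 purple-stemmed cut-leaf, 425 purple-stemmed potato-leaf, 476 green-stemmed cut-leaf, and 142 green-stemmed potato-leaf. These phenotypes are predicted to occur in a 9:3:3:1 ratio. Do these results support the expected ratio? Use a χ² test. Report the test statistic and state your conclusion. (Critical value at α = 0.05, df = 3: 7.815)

The 9:3:3:1 ratio has 16 parts, so with N = 2314 the expected counts are:
  purple-stemmed cut-leaf: 2314 × 9/16 = 1301.625
  purple-stemmed potato-leaf: 2314 × 3/16 = 433.875
  green-stemmed cut-leaf: 2314 × 3/16 = 433.875
  green-stemmed potato-leaf: 2314 × 1/16 = 144.625
χ² = Σ (O − E)² / E
  purple-stemmed cut-leaf: (1271 − 1301.625)² / 1301.625 = 0.7206
  purple-stemmed potato-leaf: (425 − 433.875)² / 433.875 = 0.1815
  green-stemmed cut-leaf: (476 − 433.875)² / 433.875 = 4.0899
  green-stemmed potato-leaf: (142 − 144.625)² / 144.625 = 0.0476
χ² = 0.7206 + 0.1815 + 4.0899 + 0.0476 = 5.0396 ≈ 5.040
Degrees of freedom = 4 − 1 = 3; critical value at α = 0.05 is 7.815.
Since 5.040 < 7.815, we fail to reject the null hypothesis — the data are consistent with the 9:3:3:1 ratio.

5.040; consistent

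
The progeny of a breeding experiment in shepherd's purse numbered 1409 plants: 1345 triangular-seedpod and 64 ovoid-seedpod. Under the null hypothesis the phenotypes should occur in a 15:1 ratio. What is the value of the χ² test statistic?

The 15:1 ratio has 16 parts, so with N = 1409 the expected counts are:
  triangular-seedpod: 1409 × 15/16 = 1320.9375
  ovoid-seedpod: 1409 × 1/16 = 88.0625
χ² = Σ (O − E)² / E
  triangular-seedpod: (1345 − 1320.9375)² / 1320.9375 = 0.4383
  ovoid-seedpod: (64 − 88.0625)² / 88.0625 = 6.5749
χ² = 0.4383 + 6.5749 = 7.0132 ≈ 7.013

7.013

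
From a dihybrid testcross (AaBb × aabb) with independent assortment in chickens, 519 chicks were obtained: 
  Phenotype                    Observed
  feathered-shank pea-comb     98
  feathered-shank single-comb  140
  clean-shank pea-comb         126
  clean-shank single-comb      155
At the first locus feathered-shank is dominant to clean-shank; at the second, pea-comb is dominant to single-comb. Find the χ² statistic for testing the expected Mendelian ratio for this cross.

13.601

A dihybrid testcross with independent assortment gives a 1:1:1:1 ratio.
Under the 1:1:1:1 hypothesis (Σ ratio = 4, N = 519):
  feathered-shank pea-comb: 519 × 1/4 = 129.75
  feathered-shank single-comb: 519 × 1/4 = 129.75
  clean-shank pea-comb: 519 × 1/4 = 129.75
  clean-shank single-comb: 519 × 1/4 = 129.75
χ² = Σ (O − E)² / E
  feathered-shank pea-comb: (98 − 129.75)² / 129.75 = 7.7693
  feathered-shank single-comb: (140 − 129.75)² / 129.75 = 0.8097
  clean-shank pea-comb: (126 − 129.75)² / 129.75 = 0.1084
  clean-shank single-comb: (155 − 129.75)² / 129.75 = 4.9138
χ² = 7.7693 + 0.8097 + 0.1084 + 4.9138 = 13.6012 ≈ 13.601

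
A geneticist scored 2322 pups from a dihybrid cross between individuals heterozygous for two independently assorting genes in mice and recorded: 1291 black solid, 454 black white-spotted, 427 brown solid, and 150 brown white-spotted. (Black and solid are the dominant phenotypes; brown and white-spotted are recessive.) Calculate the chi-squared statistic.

1.297

A dihybrid F₂ with independent assortment and complete dominance at both loci gives a 9:3:3:1 phenotypic ratio.
Expected counts for N = 2322 under a 9:3:3:1 ratio (total parts = 16):
  black solid: 2322 × 9/16 = 1306.125
  black white-spotted: 2322 × 3/16 = 435.375
  brown solid: 2322 × 3/16 = 435.375
  brown white-spotted: 2322 × 1/16 = 145.125
χ² = Σ (O − E)² / E
  black solid: (1291 − 1306.125)² / 1306.125 = 0.1751
  black white-spotted: (454 − 435.375)² / 435.375 = 0.7968
  brown solid: (427 − 435.375)² / 435.375 = 0.1611
  brown white-spotted: (150 − 145.125)² / 145.125 = 0.1638
χ² = 0.1751 + 0.7968 + 0.1611 + 0.1638 = 1.2968 ≈ 1.297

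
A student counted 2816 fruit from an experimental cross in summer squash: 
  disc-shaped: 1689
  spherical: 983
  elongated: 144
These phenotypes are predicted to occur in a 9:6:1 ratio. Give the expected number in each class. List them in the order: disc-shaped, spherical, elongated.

1584, 1056, 176

The 9:6:1 ratio has 16 parts, so with N = 2816 the expected counts are:
  disc-shaped: 2816 × 9/16 = 1584
  spherical: 2816 × 6/16 = 1056
  elongated: 2816 × 1/16 = 176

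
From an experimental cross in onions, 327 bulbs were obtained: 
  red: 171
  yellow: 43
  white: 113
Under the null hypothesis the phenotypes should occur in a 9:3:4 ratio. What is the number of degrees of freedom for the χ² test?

2

A goodness-of-fit test with 3 phenotype classes has df = 3 − 1 = 2.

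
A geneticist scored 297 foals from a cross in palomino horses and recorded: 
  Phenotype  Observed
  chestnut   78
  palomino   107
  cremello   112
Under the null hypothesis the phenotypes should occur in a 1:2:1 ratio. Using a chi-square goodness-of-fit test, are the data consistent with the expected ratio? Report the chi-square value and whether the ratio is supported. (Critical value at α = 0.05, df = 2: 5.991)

The 1:2:1 ratio has 4 parts, so with N = 297 the expected counts are:
  chestnut: 297 × 1/4 = 74.25
  palomino: 297 × 2/4 = 148.5
  cremello: 297 × 1/4 = 74.25
χ² = Σ (O − E)² / E
  chestnut: (78 − 74.25)² / 74.25 = 0.1894
  palomino: (107 − 148.5)² / 148.5 = 11.5976
  cremello: (112 − 74.25)² / 74.25 = 19.1928
χ² = 0.1894 + 11.5976 + 19.1928 = 30.9798 ≈ 30.980
Degrees of freedom = 3 − 1 = 2; critical value at α = 0.05 is 5.991.
Since 30.980 > 5.991, we reject the null hypothesis — the data do not fit the 1:2:1 ratio.

30.980; not consistent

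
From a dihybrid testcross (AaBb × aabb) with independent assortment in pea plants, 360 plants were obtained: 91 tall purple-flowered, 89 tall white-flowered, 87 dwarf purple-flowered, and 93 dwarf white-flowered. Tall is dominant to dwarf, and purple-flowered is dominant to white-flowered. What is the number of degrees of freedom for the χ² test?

A dihybrid testcross with independent assortment gives a 1:1:1:1 ratio.
A goodness-of-fit test with 4 phenotype classes has df = 4 − 1 = 3.

3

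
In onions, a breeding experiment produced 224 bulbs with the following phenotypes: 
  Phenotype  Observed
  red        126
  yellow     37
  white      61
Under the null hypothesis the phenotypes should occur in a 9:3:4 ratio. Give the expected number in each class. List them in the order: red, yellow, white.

126, 42, 56

Under the 9:3:4 hypothesis (Σ ratio = 16, N = 224):
  red: 224 × 9/16 = 126
  yellow: 224 × 3/16 = 42
  white: 224 × 4/16 = 56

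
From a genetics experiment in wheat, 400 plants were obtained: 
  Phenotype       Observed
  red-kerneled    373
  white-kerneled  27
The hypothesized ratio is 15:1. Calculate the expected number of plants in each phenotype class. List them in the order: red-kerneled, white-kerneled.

375, 25

The 15:1 ratio has 16 parts, so with N = 400 the expected counts are:
  red-kerneled: 400 × 15/16 = 375
  white-kerneled: 400 × 1/16 = 25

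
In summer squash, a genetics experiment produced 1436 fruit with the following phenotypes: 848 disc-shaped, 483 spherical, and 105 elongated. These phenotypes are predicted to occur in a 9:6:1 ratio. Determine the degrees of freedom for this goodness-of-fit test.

A goodness-of-fit test with 3 phenotype classes has df = 3 − 1 = 2.

2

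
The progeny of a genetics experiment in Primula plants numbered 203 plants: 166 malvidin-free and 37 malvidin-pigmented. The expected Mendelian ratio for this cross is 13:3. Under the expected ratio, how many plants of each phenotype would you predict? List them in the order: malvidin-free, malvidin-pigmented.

164.9375, 38.0625

Under the 13:3 hypothesis (Σ ratio = 16, N = 203):
  malvidin-free: 203 × 13/16 = 164.9375
  malvidin-pigmented: 203 × 3/16 = 38.0625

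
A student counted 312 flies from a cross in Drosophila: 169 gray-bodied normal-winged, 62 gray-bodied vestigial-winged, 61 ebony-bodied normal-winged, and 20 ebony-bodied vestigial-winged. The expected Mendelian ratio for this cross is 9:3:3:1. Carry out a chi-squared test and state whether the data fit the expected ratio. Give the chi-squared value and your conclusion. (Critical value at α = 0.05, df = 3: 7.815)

0.570; consistent

The 9:3:3:1 ratio has 16 parts, so with N = 312 the expected counts are:
  gray-bodied normal-winged: 312 × 9/16 = 175.5
  gray-bodied vestigial-winged: 312 × 3/16 = 58.5
  ebony-bodied normal-winged: 312 × 3/16 = 58.5
  ebony-bodied vestigial-winged: 312 × 1/16 = 19.5
χ² = Σ (O − E)² / E
  gray-bodied normal-winged: (169 − 175.5)² / 175.5 = 0.2407
  gray-bodied vestigial-winged: (62 − 58.5)² / 58.5 = 0.2094
  ebony-bodied normal-winged: (61 − 58.5)² / 58.5 = 0.1068
  ebony-bodied vestigial-winged: (20 − 19.5)² / 19.5 = 0.0128
χ² = 0.2407 + 0.2094 + 0.1068 + 0.0128 = 0.5697 ≈ 0.570
Degrees of freedom = 4 − 1 = 3; critical value at α = 0.05 is 7.815.
Since 0.570 < 7.815, we fail to reject the null hypothesis — the data are consistent with the 9:3:3:1 ratio.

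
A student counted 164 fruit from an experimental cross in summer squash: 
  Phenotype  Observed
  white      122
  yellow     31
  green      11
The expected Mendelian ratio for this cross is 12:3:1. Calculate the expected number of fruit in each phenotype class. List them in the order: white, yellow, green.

123, 30.75, 10.25

Expected counts for N = 164 under a 12:3:1 ratio (total parts = 16):
  white: 164 × 12/16 = 123
  yellow: 164 × 3/16 = 30.75
  green: 164 × 1/16 = 10.25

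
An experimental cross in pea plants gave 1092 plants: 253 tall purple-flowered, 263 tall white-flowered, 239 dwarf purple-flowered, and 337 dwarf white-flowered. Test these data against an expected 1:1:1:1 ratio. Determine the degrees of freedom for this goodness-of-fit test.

A goodness-of-fit test with 4 phenotype classes has df = 4 − 1 = 3.

3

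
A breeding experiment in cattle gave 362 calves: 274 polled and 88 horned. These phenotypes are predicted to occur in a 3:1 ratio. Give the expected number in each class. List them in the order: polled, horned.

271.5, 90.5

Under the 3:1 hypothesis (Σ ratio = 4, N = 362):
  polled: 362 × 3/4 = 271.5
  horned: 362 × 1/4 = 90.5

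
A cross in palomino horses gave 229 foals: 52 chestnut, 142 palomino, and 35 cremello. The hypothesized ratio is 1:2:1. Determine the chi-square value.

15.734

The 1:2:1 ratio has 4 parts, so with N = 229 the expected counts are:
  chestnut: 229 × 1/4 = 57.25
  palomino: 229 × 2/4 = 114.5
  cremello: 229 × 1/4 = 57.25
χ² = Σ (O − E)² / E
  chestnut: (52 − 57.25)² / 57.25 = 0.4814
  palomino: (142 − 114.5)² / 114.5 = 6.6048
  cremello: (35 − 57.25)² / 57.25 = 8.6474
χ² = 0.4814 + 6.6048 + 8.6474 = 15.7336 ≈ 15.734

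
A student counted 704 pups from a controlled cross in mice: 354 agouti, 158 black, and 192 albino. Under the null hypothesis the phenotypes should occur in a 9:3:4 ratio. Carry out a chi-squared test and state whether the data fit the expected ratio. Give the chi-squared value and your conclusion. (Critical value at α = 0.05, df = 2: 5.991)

Total ratio parts = 16. Expected numbers out of 704:
  agouti: 704 × 9/16 = 396
  black: 704 × 3/16 = 132
  albino: 704 × 4/16 = 176
χ² = Σ (O − E)² / E
  agouti: (354 − 396)² / 396 = 4.4545
  black: (158 − 132)² / 132 = 5.1212
  albino: (192 − 176)² / 176 = 1.4545
χ² = 4.4545 + 5.1212 + 1.4545 = 11.0302 ≈ 11.030
Degrees of freedom = 3 − 1 = 2; critical value at α = 0.05 is 5.991.
Since 11.030 > 5.991, we reject the null hypothesis — the data do not fit the 9:3:4 ratio.

11.030; not consistent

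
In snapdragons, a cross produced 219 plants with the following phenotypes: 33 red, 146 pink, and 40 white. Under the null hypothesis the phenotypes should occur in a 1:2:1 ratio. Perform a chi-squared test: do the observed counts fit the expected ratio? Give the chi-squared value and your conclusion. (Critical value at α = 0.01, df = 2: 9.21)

Expected counts for N = 219 under a 1:2:1 ratio (total parts = 4):
  red: 219 × 1/4 = 54.75
  pink: 219 × 2/4 = 109.5
  white: 219 × 1/4 = 54.75
χ² = Σ (O − E)² / E
  red: (33 − 54.75)² / 54.75 = 8.6404
  pink: (146 − 109.5)² / 109.5 = 12.1667
  white: (40 − 54.75)² / 54.75 = 3.9737
χ² = 8.6404 + 12.1667 + 3.9737 = 24.7808 ≈ 24.781
Degrees of freedom = 3 − 1 = 2; critical value at α = 0.01 is 9.21.
Since 24.781 > 9.21, we reject the null hypothesis — the data do not fit the 1:2:1 ratio.

24.781; not consistent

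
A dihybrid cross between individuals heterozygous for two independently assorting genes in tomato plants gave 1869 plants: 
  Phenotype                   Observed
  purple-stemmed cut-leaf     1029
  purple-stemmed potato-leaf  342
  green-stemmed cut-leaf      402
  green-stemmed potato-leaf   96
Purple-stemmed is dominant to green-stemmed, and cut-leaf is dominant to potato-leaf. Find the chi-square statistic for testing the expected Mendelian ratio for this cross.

A dihybrid F₂ with independent assortment and complete dominance at both loci gives a 9:3:3:1 phenotypic ratio.
Expected counts for N = 1869 under a 9:3:3:1 ratio (total parts = 16):
  purple-stemmed cut-leaf: 1869 × 9/16 = 1051.3125
  purple-stemmed potato-leaf: 1869 × 3/16 = 350.4375
  green-stemmed cut-leaf: 1869 × 3/16 = 350.4375
  green-stemmed potato-leaf: 1869 × 1/16 = 116.8125
χ² = Σ (O − E)² / E
  purple-stemmed cut-leaf: (1029 − 1051.3125)² / 1051.3125 = 0.4735
  purple-stemmed potato-leaf: (342 − 350.4375)² / 350.4375 = 0.2032
  green-stemmed cut-leaf: (402 − 350.4375)² / 350.4375 = 7.5868
  green-stemmed potato-leaf: (96 − 116.8125)² / 116.8125 = 3.7082
χ² = 0.4735 + 0.2032 + 7.5868 + 3.7082 = 11.9717 ≈ 11.972

11.972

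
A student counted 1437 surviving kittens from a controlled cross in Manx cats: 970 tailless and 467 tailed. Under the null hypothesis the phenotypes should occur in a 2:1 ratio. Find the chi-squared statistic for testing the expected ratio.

0.451

Total ratio parts = 3. Expected numbers out of 1437:
  tailless: 1437 × 2/3 = 958
  tailed: 1437 × 1/3 = 479
χ² = Σ (O − E)² / E
  tailless: (970 − 958)² / 958 = 0.1503
  tailed: (467 − 479)² / 479 = 0.3006
χ² = 0.1503 + 0.3006 = 0.4509 ≈ 0.451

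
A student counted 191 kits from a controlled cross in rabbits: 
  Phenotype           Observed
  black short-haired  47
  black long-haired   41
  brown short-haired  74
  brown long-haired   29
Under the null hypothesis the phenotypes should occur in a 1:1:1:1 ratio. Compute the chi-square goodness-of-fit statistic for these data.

Under the 1:1:1:1 hypothesis (Σ ratio = 4, N = 191):
  black short-haired: 191 × 1/4 = 47.75
  black long-haired: 191 × 1/4 = 47.75
  brown short-haired: 191 × 1/4 = 47.75
  brown long-haired: 191 × 1/4 = 47.75
χ² = Σ (O − E)² / E
  black short-haired: (47 − 47.75)² / 47.75 = 0.0118
  black long-haired: (41 − 47.75)² / 47.75 = 0.9542
  brown short-haired: (74 − 47.75)² / 47.75 = 14.4306
  brown long-haired: (29 − 47.75)² / 47.75 = 7.3626
χ² = 0.0118 + 0.9542 + 14.4306 + 7.3626 = 22.7592 ≈ 22.759

22.759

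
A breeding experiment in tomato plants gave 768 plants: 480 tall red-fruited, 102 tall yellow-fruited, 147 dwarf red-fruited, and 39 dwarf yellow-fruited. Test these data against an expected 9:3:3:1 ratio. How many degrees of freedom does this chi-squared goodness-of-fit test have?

A goodness-of-fit test with 4 phenotype classes has df = 4 − 1 = 3.

3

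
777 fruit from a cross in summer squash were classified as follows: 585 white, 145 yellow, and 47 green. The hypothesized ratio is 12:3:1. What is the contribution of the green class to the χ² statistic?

Total ratio parts = 16. Expected numbers out of 777:
  white: 777 × 12/16 = 582.75
  yellow: 777 × 3/16 = 145.6875
  green: 777 × 1/16 = 48.5625
Contribution of green: (47 − 48.5625)² / 48.5625 = 0.0503

0.050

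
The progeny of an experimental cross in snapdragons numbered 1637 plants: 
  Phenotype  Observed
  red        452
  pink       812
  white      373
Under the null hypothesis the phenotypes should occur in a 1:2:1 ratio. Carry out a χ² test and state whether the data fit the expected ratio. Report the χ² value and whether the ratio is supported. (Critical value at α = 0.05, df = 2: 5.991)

7.728; not consistent

The 1:2:1 ratio has 4 parts, so with N = 1637 the expected counts are:
  red: 1637 × 1/4 = 409.25
  pink: 1637 × 2/4 = 818.5
  white: 1637 × 1/4 = 409.25
χ² = Σ (O − E)² / E
  red: (452 − 409.25)² / 409.25 = 4.4656
  pink: (812 − 818.5)² / 818.5 = 0.0516
  white: (373 − 409.25)² / 409.25 = 3.2109
χ² = 4.4656 + 0.0516 + 3.2109 = 7.7281 ≈ 7.728
Degrees of freedom = 3 − 1 = 2; critical value at α = 0.05 is 5.991.
Since 7.728 > 5.991, we reject the null hypothesis — the data do not fit the 1:2:1 ratio.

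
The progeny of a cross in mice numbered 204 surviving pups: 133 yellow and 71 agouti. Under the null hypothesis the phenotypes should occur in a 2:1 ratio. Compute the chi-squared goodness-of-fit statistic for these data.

0.199

Total ratio parts = 3. Expected numbers out of 204:
  yellow: 204 × 2/3 = 136
  agouti: 204 × 1/3 = 68
χ² = Σ (O − E)² / E
  yellow: (133 − 136)² / 136 = 0.0662
  agouti: (71 − 68)² / 68 = 0.1324
χ² = 0.0662 + 0.1324 = 0.1986 ≈ 0.199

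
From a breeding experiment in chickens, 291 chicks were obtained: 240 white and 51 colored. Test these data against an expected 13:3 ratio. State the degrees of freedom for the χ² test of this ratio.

1

A goodness-of-fit test with 2 phenotype classes has df = 2 − 1 = 1.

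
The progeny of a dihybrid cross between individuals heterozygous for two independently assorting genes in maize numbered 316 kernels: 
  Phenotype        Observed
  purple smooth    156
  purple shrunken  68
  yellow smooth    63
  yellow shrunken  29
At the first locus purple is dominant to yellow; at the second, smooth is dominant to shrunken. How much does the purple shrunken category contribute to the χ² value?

A dihybrid F₂ with independent assortment and complete dominance at both loci gives a 9:3:3:1 phenotypic ratio.
The 9:3:3:1 ratio has 16 parts, so with N = 316 the expected counts are:
  purple smooth: 316 × 9/16 = 177.75
  purple shrunken: 316 × 3/16 = 59.25
  yellow smooth: 316 × 3/16 = 59.25
  yellow shrunken: 316 × 1/16 = 19.75
Contribution of purple shrunken: (68 − 59.25)² / 59.25 = 1.2922

1.292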